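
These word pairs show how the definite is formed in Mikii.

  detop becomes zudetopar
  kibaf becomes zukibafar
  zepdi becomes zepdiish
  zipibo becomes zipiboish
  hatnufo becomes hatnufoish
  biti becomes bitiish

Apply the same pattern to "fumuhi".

fumuhiish

detop and zipibo both have last vowel 'o' yet inflect differently (zudetopar, zipiboish), so the last vowel is not what conditions the rule; whether the stem ends in a vowel or a consonant is.
"fumuhi" ends in a vowel. The stems ending in a vowel (zepdi → zepdiish, zipibo → zipiboish, hatnufo → hatnufoish) add -ish.
The other pattern: stems ending in a consonant add zu- … -ar around the stem.
So fumuhi → fumuhiish.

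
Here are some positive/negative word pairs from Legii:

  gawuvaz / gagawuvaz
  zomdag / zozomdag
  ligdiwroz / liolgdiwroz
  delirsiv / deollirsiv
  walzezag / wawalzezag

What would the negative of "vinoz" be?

violnoz

gawuvaz and ligdiwroz both end in -z yet inflect differently (gagawuvaz, liolgdiwroz), so the final letter is not what conditions the rule; the last vowel is.
"vinoz" has last vowel 'o'. The one such stem in the data (ligdiwroz → liolgdiwroz) inserts -ol- after the first vowel (as does delirsiv), so the same rule applies.
The other pattern: stems whose last vowel is 'a' repeat the first consonant+vowel as a prefix.
So vinoz → violnoz.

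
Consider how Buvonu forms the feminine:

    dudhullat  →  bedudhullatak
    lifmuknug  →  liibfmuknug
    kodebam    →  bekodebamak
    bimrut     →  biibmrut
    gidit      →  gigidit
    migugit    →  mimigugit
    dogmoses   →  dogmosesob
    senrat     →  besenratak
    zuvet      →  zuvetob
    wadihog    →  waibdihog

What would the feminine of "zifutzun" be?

ziibfutzun

"zifutzun" has last vowel 'u'. The stems whose last vowel is 'u' (lifmuknug → liibfmuknug, bimrut → biibmrut) insert -ib- after the first vowel.
The other patterns: stems whose last vowel is 'e' add -ob; stems whose last vowel is 'i' repeat the first consonant+vowel as a prefix; stems whose last vowel is 'a' add be- … -ak around the stem.
So zifutzun → ziibfutzun.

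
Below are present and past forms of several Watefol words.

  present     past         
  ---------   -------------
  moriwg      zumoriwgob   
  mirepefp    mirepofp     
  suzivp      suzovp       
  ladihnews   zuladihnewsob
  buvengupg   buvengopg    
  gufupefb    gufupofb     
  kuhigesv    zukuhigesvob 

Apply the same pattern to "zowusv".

zuzowusvob

moriwg and buvengupg both end in -g yet inflect differently (zumoriwgob, buvengopg), so the final letter is not what conditions the rule; the second-to-last letter is.
"zowusv" has second-to-last letter 's'. The one such stem in the data (kuhigesv → zukuhigesvob) adds zu- … -ob around the stem, so the same rule applies.
The other pattern: stems whose second-to-last letter is 'f', 'p' or 'v' change the last vowel to 'o'.
So zowusv → zuzowusvob.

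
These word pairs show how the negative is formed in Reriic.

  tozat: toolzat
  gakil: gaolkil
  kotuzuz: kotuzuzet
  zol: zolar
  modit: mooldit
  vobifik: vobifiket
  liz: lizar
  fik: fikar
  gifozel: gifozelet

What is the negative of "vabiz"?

vaolbiz

"vabiz" has 2 vowels. The stems with 2 vowels (gakil → gaolkil, tozat → toolzat, modit → mooldit) insert -ol- after the first vowel.
The other patterns: stems with 1 vowel add -ar; stems with 3 vowels add -et.
So vabiz → vaolbiz.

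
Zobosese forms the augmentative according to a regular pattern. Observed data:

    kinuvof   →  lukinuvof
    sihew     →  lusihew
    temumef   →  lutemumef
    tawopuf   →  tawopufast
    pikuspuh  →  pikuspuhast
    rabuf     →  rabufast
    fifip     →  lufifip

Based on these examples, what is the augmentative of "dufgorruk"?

dufgorrukast

tawopuf and kinuvof both end in -f yet inflect differently (tawopufast, lukinuvof), so the final letter is not what conditions the rule; the last vowel is.
"dufgorruk" has last vowel 'u'. The stems whose last vowel is 'u' (pikuspuh → pikuspuhast, tawopuf → tawopufast, rabuf → rabufast) add -ast.
So dufgorruk → dufgorrukast.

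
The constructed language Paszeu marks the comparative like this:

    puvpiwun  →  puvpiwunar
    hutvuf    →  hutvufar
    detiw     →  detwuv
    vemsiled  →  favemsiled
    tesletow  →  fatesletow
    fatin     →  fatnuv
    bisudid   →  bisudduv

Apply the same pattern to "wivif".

wivfuv

fatin and puvpiwun both end in -n yet inflect differently (fatnuv, puvpiwunar), so the final letter is not what conditions the rule; the last vowel is.
"wivif" has last vowel 'i'. The stems whose last vowel is 'i' (fatin → fatnuv, detiw → detwuv, bisudid → bisudduv) delete the last vowel and add -uv.
So wivif → wivfuv.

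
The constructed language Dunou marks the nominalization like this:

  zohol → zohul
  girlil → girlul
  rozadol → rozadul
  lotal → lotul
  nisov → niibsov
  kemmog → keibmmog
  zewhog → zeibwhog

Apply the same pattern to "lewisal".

lewisul

zohol and nisov both have last vowel 'o' yet inflect differently (zohul, niibsov), so the last vowel is not what conditions the rule; the final letter is.
"lewisal" ends in -l. The stems ending in -l (zohol → zohul, girlil → girlul, rozadol → rozadul) change the last vowel to 'u'.
The other pattern: stems ending in -g or -v insert -ib- after the first vowel.
So lewisal → lewisul.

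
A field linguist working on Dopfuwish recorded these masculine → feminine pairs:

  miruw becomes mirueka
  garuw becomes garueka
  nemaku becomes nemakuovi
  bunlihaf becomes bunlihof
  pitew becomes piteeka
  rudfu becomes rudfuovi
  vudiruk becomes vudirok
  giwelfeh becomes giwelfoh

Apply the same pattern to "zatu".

"zatu" ends in -u. The stems ending in -u (nemaku → nemakuovi, rudfu → rudfuovi) add -ovi.
The other patterns: stems ending in -w drop the final letter and add -eka; stems ending in -f, -h or -k change the last vowel to 'o'.
So zatu → zatuovi.

zatuovi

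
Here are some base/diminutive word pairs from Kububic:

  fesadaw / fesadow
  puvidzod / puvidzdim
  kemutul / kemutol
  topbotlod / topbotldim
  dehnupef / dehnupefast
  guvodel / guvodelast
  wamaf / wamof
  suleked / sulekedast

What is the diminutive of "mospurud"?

suleked and puvidzod both end in -d yet inflect differently (sulekedast, puvidzdim), so the final letter is not what conditions the rule; the last vowel is.
"mospurud" has last vowel 'u'. The one such stem in the data (kemutul → kemutol) changes the last vowel to 'o' (as do fesadaw, wamaf), so the same rule applies.
So mospurud → mospurod.

mospurod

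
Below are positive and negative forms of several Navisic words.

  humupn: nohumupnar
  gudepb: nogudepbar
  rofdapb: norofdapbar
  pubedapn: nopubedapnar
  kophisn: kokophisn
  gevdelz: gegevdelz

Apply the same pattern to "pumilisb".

pubedapn and kophisn both end in -n yet inflect differently (nopubedapnar, kokophisn), so the final letter is not what conditions the rule; the second-to-last letter is.
"pumilisb" has second-to-last letter 's'. The one such stem in the data (kophisn → kokophisn) repeats the first consonant+vowel as a prefix (as does gevdelz), so the same rule applies.
The other pattern: stems whose second-to-last letter is 'p' add no- … -ar around the stem.
So pumilisb → pupumilisb.

pupumilisb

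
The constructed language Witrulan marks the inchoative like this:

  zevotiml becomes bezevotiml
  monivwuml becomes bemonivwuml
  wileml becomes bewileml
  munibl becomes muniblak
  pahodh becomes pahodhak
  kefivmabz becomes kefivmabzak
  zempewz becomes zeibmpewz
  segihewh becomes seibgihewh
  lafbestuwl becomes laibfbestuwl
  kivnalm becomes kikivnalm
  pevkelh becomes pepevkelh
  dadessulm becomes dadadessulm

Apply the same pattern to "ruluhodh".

zevotiml and munibl both end in -l yet inflect differently (bezevotiml, muniblak), so the final letter is not what conditions the rule; the second-to-last letter is.
"ruluhodh" has second-to-last letter 'd'. The one such stem in the data (pahodh → pahodhak) adds -ak, so the same rule applies.
The other patterns: stems whose second-to-last letter is 'm' add the prefix be-; stems whose second-to-last letter is 'w' insert -ib- after the first vowel; stems whose second-to-last letter is 'l' repeat the first consonant+vowel as a prefix.
So ruluhodh → ruluhodhak.

ruluhodhak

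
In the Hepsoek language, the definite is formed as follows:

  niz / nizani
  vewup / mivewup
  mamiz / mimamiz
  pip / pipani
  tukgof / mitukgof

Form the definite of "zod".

zodani

mamiz and niz both end in -z yet inflect differently (mimamiz, nizani), so the final letter is not what conditions the rule; the number of vowels is.
"zod" has 1 vowel. The stems with 1 vowel (niz → nizani, pip → pipani) add -ani.
The other pattern: stems with 2 vowels add the prefix mi-.
So zod → zodani.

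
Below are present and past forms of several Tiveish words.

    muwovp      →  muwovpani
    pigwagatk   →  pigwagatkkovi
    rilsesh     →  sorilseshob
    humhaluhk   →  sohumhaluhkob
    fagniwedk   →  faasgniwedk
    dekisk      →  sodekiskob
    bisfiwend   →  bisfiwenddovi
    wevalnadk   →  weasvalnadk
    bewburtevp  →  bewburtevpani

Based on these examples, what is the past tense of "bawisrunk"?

"bawisrunk" has second-to-last letter 'n'. The one such stem in the data (bisfiwend → bisfiwenddovi) doubles the final consonant and adds -ovi (as does pigwagatk), so the same rule applies.
The other patterns: stems whose second-to-last letter is 'h' or 's' add so- … -ob around the stem; stems whose second-to-last letter is 'd' insert -as- after the first vowel; stems whose second-to-last letter is 'v' add -ani.
So bawisrunk → bawisrunkkovi.

bawisrunkkovi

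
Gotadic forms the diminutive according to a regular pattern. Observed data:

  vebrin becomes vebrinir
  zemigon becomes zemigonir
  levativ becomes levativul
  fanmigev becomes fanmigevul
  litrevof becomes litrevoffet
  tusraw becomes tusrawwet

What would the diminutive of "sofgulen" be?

vebrin and levativ both have last vowel 'i' yet inflect differently (vebrinir, levativul), so the last vowel is not what conditions the rule; the final letter is.
"sofgulen" ends in -n. The stems ending in -n (vebrin → vebrinir, zemigon → zemigonir) add -ir.
The other patterns: stems ending in -v add -ul; stems ending in -f or -w double the final consonant and add -et.
So sofgulen → sofgulenir.

sofgulenir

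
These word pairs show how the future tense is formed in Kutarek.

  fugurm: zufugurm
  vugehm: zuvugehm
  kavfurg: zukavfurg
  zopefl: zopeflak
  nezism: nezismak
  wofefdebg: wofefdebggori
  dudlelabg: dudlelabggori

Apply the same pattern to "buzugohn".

zubuzugohn

wofefdebg and kavfurg both end in -g yet inflect differently (wofefdebggori, zukavfurg), so the final letter is not what conditions the rule; the second-to-last letter is.
"buzugohn" has second-to-last letter 'h'. The one such stem in the data (vugehm → zuvugehm) adds the prefix zu-, so the same rule applies.
The other patterns: stems whose second-to-last letter is 'b' double the final consonant and add -ori; stems whose second-to-last letter is 'f' or 's' add -ak.
So buzugohn → zubuzugohn.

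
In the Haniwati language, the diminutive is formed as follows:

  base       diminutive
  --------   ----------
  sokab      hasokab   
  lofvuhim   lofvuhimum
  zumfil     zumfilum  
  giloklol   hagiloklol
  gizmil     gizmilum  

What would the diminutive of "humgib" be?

humgibum

"humgib" has last vowel 'i'. The stems whose last vowel is 'i' (gizmil → gizmilum, zumfil → zumfilum, lofvuhim → lofvuhimum) add -um.
The other pattern: stems whose last vowel is 'a' or 'o' add the prefix ha-.
So humgib → humgibum.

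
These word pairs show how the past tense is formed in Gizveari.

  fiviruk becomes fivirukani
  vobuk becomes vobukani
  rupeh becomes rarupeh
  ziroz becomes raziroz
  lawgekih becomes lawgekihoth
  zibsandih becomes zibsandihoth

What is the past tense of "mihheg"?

ramihheg

rupeh and lawgekih both end in -h yet inflect differently (rarupeh, lawgekihoth), so the final letter is not what conditions the rule; the last vowel is.
"mihheg" has last vowel 'e'. The one such stem in the data (rupeh → rarupeh) adds the prefix ra-, so the same rule applies.
The other patterns: stems whose last vowel is 'u' add -ani; stems whose last vowel is 'i' add -oth.
So mihheg → ramihheg.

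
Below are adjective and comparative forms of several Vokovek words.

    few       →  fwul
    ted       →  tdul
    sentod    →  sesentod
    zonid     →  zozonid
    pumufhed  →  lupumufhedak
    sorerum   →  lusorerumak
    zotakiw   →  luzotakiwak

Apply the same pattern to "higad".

"higad" has 2 vowels. The stems with 2 vowels (sentod → sesentod, zonid → zozonid) repeat the first consonant+vowel as a prefix.
So higad → hihigad.

hihigad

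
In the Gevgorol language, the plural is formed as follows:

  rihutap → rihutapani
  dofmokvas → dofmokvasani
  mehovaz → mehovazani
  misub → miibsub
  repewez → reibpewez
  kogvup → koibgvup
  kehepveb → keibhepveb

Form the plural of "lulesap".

"lulesap" has last vowel 'a'. The stems whose last vowel is 'a' (rihutap → rihutapani, dofmokvas → dofmokvasani, mehovaz → mehovazani) add -ani.
So lulesap → lulesapani.

lulesapani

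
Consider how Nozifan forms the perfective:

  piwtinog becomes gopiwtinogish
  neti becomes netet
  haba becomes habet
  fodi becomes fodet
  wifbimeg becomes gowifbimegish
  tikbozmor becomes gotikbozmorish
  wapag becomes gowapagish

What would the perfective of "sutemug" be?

haba and wapag both have last vowel 'a' yet inflect differently (habet, gowapagish), so the last vowel is not what conditions the rule; whether the stem ends in a vowel or a consonant is.
"sutemug" ends in a consonant. The stems ending in a consonant (piwtinog → gopiwtinogish, wifbimeg → gowifbimegish, tikbozmor → gotikbozmorish) add go- … -ish around the stem.
The other pattern: stems ending in a vowel drop the final letter and add -et.
So sutemug → gosutemugish.

gosutemugish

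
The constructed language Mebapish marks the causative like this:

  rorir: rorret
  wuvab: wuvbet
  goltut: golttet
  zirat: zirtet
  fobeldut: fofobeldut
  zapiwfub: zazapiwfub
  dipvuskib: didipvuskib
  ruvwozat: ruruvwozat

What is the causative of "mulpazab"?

goltut and fobeldut both end in -t yet inflect differently (golttet, fofobeldut), so the final letter is not what conditions the rule; the number of vowels is.
"mulpazab" has 3 vowels. The stems with 3 vowels (fobeldut → fofobeldut, zapiwfub → zazapiwfub, dipvuskib → didipvuskib) repeat the first consonant+vowel as a prefix.
The other pattern: stems with 2 vowels delete the last vowel and add -et.
So mulpazab → mumulpazab.

mumulpazab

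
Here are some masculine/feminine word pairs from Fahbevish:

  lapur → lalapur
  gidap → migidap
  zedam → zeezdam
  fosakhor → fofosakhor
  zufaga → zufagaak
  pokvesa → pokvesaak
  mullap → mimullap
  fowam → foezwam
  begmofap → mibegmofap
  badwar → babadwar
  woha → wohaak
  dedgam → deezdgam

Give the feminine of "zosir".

mullap and badwar both have last vowel 'a' yet inflect differently (mimullap, babadwar), so the last vowel is not what conditions the rule; the final letter is.
"zosir" ends in -r. The stems ending in -r (lapur → lalapur, badwar → babadwar, fosakhor → fofosakhor) repeat the first consonant+vowel as a prefix.
So zosir → zozosir.

zozosir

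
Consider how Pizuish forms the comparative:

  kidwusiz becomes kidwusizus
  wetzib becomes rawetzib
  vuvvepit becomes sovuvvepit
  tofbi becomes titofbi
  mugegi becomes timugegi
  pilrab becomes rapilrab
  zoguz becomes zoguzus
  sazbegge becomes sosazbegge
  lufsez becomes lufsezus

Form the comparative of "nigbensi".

tinigbensi

"nigbensi" ends in -i. The stems ending in -i (tofbi → titofbi, mugegi → timugegi) add the prefix ti-.
The other patterns: stems ending in -z add -us; stems ending in -b add the prefix ra-; stems ending in -e or -t add the prefix so-.
So nigbensi → tinigbensi.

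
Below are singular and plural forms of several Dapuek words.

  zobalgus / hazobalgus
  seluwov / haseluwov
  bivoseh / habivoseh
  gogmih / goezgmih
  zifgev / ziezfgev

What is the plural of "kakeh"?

bivoseh and gogmih both end in -h yet inflect differently (habivoseh, goezgmih), so the final letter is not what conditions the rule; the number of vowels is.
"kakeh" has 2 vowels. The stems with 2 vowels (gogmih → goezgmih, zifgev → ziezfgev) insert -ez- after the first vowel.
So kakeh → kaezkeh.

kaezkeh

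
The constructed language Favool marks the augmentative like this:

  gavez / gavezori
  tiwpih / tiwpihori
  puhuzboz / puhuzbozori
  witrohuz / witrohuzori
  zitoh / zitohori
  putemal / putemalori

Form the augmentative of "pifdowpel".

Every pair shown (gavez → gavezori, tiwpih → tiwpihori, puhuzboz → puhuzbozori, …) follows the same rule: add -ori.
So pifdowpel → pifdowpelori.

pifdowpelori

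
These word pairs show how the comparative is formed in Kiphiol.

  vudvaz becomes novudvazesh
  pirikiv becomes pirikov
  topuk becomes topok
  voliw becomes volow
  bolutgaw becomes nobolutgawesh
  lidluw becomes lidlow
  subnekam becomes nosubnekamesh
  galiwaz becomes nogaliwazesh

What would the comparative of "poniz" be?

"poniz" has last vowel 'i'. The stems whose last vowel is 'i' (voliw → volow, pirikiv → pirikov) change the last vowel to 'o'.
So poniz → ponoz.

ponoz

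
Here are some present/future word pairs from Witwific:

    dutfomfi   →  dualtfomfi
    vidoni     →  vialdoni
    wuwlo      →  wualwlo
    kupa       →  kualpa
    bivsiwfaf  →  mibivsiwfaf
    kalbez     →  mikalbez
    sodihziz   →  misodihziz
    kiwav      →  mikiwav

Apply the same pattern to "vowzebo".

kupa and bivsiwfaf both have last vowel 'a' yet inflect differently (kualpa, mibivsiwfaf), so the last vowel is not what conditions the rule; whether the stem ends in a vowel or a consonant is.
"vowzebo" ends in a vowel. The stems ending in a vowel (dutfomfi → dualtfomfi, vidoni → vialdoni, wuwlo → wualwlo) insert -al- after the first vowel.
So vowzebo → voalwzebo.

voalwzebo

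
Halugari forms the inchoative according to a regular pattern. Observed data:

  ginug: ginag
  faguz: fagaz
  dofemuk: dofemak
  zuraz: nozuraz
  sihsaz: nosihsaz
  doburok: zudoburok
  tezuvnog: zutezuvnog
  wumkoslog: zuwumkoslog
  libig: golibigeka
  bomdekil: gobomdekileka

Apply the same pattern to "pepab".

nopepab

"pepab" has last vowel 'a'. The stems whose last vowel is 'a' (zuraz → nozuraz, sihsaz → nosihsaz) add the prefix no-.
So pepab → nopepab.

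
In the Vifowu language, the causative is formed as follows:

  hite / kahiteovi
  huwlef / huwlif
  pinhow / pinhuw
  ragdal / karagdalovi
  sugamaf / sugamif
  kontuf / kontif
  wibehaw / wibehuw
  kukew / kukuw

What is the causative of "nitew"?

nituw

huwlef and kukew both have last vowel 'e' yet inflect differently (huwlif, kukuw), so the last vowel is not what conditions the rule; the final letter is.
"nitew" ends in -w. The stems ending in -w (kukew → kukuw, pinhow → pinhuw, wibehaw → wibehuw) change the last vowel to 'u'.
So nitew → nituw.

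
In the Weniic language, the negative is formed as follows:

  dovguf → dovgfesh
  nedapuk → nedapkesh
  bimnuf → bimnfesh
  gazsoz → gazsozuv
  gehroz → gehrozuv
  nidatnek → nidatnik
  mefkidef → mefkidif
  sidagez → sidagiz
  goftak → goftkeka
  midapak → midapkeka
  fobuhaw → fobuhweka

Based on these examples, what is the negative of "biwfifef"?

nedapuk and nidatnek both end in -k yet inflect differently (nedapkesh, nidatnik), so the final letter is not what conditions the rule; the last vowel is.
"biwfifef" has last vowel 'e'. The stems whose last vowel is 'e' (nidatnek → nidatnik, mefkidef → mefkidif, sidagez → sidagiz) change the last vowel to 'i'.
So biwfifef → biwfifif.

biwfifif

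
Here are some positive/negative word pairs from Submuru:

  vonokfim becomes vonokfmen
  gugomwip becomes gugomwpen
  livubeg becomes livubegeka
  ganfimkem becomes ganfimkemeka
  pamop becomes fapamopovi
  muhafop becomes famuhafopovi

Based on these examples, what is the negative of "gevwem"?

vonokfim and ganfimkem both end in -m yet inflect differently (vonokfmen, ganfimkemeka), so the final letter is not what conditions the rule; the last vowel is.
"gevwem" has last vowel 'e'. The stems whose last vowel is 'e' (livubeg → livubegeka, ganfimkem → ganfimkemeka) add -eka.
The other patterns: stems whose last vowel is 'i' delete the last vowel and add -en; stems whose last vowel is 'o' add fa- … -ovi around the stem.
So gevwem → gevwemeka.

gevwemeka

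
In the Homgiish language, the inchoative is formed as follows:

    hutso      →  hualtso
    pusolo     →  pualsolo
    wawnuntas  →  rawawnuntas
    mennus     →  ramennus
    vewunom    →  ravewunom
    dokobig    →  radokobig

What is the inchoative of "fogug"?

hutso and vewunom both have last vowel 'o' yet inflect differently (hualtso, ravewunom), so the last vowel is not what conditions the rule; whether the stem ends in a vowel or a consonant is.
"fogug" ends in a consonant. The stems ending in a consonant (wawnuntas → rawawnuntas, mennus → ramennus, vewunom → ravewunom) add the prefix ra-.
So fogug → rafogug.

rafogug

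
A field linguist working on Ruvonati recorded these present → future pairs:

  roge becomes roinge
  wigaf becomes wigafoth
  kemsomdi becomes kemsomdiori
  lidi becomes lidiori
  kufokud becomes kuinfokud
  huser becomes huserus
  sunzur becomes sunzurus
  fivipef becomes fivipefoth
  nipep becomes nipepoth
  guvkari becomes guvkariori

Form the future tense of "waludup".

sunzur and kufokud both have last vowel 'u' yet inflect differently (sunzurus, kuinfokud), so the last vowel is not what conditions the rule; the final letter is.
"waludup" ends in -p. The one such stem in the data (nipep → nipepoth) adds -oth, so the same rule applies.
The other patterns: stems ending in -r add -us; stems ending in -d or -e insert -in- after the first vowel; stems ending in -i add -ori.
So waludup → waludupoth.

waludupoth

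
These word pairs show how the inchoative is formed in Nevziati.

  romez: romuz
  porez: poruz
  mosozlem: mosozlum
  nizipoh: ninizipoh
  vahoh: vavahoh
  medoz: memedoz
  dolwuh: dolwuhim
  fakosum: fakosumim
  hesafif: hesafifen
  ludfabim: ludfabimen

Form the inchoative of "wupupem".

wupupum

romez and medoz both end in -z yet inflect differently (romuz, memedoz), so the final letter is not what conditions the rule; the last vowel is.
"wupupem" has last vowel 'e'. The stems whose last vowel is 'e' (romez → romuz, porez → poruz, mosozlem → mosozlum) change the last vowel to 'u'.
The other patterns: stems whose last vowel is 'o' repeat the first consonant+vowel as a prefix; stems whose last vowel is 'u' add -im; stems whose last vowel is 'i' add -en.
So wupupem → wupupum.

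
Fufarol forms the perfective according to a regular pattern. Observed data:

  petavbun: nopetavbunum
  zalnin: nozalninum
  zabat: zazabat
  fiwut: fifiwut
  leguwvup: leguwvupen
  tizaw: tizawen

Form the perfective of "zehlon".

nozehlonum

petavbun and fiwut both have last vowel 'u' yet inflect differently (nopetavbunum, fifiwut), so the last vowel is not what conditions the rule; the final letter is.
"zehlon" ends in -n. The stems ending in -n (petavbun → nopetavbunum, zalnin → nozalninum) add no- … -um around the stem.
The other patterns: stems ending in -t repeat the first consonant+vowel as a prefix; stems ending in -p or -w add -en.
So zehlon → nozehlonum.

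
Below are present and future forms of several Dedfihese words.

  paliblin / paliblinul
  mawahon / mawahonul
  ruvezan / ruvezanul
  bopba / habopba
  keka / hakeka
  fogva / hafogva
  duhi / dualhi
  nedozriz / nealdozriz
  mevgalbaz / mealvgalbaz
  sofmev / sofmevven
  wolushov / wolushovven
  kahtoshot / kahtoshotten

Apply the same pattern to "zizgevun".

zizgevunul

ruvezan and bopba both have last vowel 'a' yet inflect differently (ruvezanul, habopba), so the last vowel is not what conditions the rule; the final letter is.
"zizgevun" ends in -n. The stems ending in -n (paliblin → paliblinul, mawahon → mawahonul, ruvezan → ruvezanul) add -ul.
The other patterns: stems ending in -a add the prefix ha-; stems ending in -i or -z insert -al- after the first vowel; stems ending in -t or -v double the final consonant and add -en.
So zizgevun → zizgevunul.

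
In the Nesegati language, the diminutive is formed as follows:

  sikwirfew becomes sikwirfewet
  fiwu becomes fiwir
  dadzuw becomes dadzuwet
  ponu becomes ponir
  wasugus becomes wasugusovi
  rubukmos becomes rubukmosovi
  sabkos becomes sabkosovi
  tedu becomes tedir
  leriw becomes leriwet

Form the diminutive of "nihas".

nihasovi

"nihas" ends in -s. The stems ending in -s (wasugus → wasugusovi, rubukmos → rubukmosovi, sabkos → sabkosovi) add -ovi.
So nihas → nihasovi.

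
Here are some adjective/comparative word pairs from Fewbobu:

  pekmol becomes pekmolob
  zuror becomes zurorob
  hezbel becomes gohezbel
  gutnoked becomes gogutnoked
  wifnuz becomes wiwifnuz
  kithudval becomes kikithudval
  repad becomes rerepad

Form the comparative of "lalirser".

golalirser

"lalirser" has last vowel 'e'. The stems whose last vowel is 'e' (hezbel → gohezbel, gutnoked → gogutnoked) add the prefix go-.
The other patterns: stems whose last vowel is 'o' add -ob; stems whose last vowel is 'a' or 'u' repeat the first consonant+vowel as a prefix.
So lalirser → golalirser.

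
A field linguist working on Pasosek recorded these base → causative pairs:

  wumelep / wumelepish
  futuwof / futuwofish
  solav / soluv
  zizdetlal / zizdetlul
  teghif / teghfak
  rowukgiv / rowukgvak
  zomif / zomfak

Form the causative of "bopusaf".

futuwof and teghif both end in -f yet inflect differently (futuwofish, teghfak), so the final letter is not what conditions the rule; the last vowel is.
"bopusaf" has last vowel 'a'. The stems whose last vowel is 'a' (solav → soluv, zizdetlal → zizdetlul) change the last vowel to 'u'.
So bopusaf → bopusuf.

bopusuf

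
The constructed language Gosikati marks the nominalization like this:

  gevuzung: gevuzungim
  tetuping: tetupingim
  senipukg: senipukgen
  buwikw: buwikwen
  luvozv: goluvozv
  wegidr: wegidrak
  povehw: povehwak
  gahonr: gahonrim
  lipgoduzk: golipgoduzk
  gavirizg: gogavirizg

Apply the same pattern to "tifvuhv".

"tifvuhv" has second-to-last letter 'h'. The one such stem in the data (povehw → povehwak) adds -ak, so the same rule applies.
The other patterns: stems whose second-to-last letter is 'n' add -im; stems whose second-to-last letter is 'k' add -en; stems whose second-to-last letter is 'z' add the prefix go-.
So tifvuhv → tifvuhvak.

tifvuhvak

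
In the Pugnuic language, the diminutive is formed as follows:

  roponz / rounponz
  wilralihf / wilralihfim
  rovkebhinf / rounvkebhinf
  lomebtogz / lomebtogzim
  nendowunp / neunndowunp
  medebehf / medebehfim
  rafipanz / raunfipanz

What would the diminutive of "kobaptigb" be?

rovkebhinf and medebehf both end in -f yet inflect differently (rounvkebhinf, medebehfim), so the final letter is not what conditions the rule; the second-to-last letter is.
"kobaptigb" has second-to-last letter 'g'. The one such stem in the data (lomebtogz → lomebtogzim) adds -im, so the same rule applies.
The other pattern: stems whose second-to-last letter is 'n' insert -un- after the first vowel.
So kobaptigb → kobaptigbim.

kobaptigbim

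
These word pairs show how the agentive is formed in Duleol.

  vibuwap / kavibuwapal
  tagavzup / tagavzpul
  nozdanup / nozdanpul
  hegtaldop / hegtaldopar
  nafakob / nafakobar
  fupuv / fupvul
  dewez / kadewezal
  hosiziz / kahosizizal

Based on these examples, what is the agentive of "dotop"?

"dotop" has last vowel 'o'. The stems whose last vowel is 'o' (hegtaldop → hegtaldopar, nafakob → nafakobar) add -ar.
So dotop → dotopar.

dotopar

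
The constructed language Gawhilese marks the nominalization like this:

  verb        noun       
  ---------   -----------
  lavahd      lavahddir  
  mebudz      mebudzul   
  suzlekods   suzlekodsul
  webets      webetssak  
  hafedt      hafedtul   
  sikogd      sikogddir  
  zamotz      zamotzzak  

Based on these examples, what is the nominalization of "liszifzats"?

webets and suzlekods both end in -s yet inflect differently (webetssak, suzlekodsul), so the final letter is not what conditions the rule; the second-to-last letter is.
"liszifzats" has second-to-last letter 't'. The stems whose second-to-last letter is 't' (zamotz → zamotzzak, webets → webetssak) double the final consonant and add -ak.
So liszifzats → liszifzatssak.

liszifzatssak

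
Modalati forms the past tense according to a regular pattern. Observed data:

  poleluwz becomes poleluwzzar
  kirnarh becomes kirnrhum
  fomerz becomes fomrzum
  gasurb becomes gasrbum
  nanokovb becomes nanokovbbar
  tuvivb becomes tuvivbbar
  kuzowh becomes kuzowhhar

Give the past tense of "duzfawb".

"duzfawb" has second-to-last letter 'w'. The stems whose second-to-last letter is 'w' (poleluwz → poleluwzzar, kuzowh → kuzowhhar) double the final consonant and add -ar.
The other pattern: stems whose second-to-last letter is 'r' delete the last vowel and add -um.
So duzfawb → duzfawbbar.

duzfawbbar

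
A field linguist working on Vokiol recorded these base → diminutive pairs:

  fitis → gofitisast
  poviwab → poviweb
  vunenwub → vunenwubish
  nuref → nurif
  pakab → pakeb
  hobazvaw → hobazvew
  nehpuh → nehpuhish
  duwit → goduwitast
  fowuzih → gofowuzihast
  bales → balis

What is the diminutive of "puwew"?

"puwew" has last vowel 'e'. The stems whose last vowel is 'e' (bales → balis, nuref → nurif) change the last vowel to 'i'.
So puwew → puwiw.

puwiw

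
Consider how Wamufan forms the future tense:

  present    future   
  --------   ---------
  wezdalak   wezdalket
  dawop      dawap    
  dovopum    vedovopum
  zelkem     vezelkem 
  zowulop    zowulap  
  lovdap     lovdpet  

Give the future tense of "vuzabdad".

lovdap and zowulop both end in -p yet inflect differently (lovdpet, zowulap), so the final letter is not what conditions the rule; the last vowel is.
"vuzabdad" has last vowel 'a'. The stems whose last vowel is 'a' (wezdalak → wezdalket, lovdap → lovdpet) delete the last vowel and add -et.
So vuzabdad → vuzabddet.

vuzabddet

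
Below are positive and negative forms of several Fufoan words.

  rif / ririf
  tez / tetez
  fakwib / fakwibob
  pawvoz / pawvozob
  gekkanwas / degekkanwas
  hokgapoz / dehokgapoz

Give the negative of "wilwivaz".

tez and pawvoz both end in -z yet inflect differently (tetez, pawvozob), so the final letter is not what conditions the rule; the number of vowels is.
"wilwivaz" has 3 vowels. The stems with 3 vowels (gekkanwas → degekkanwas, hokgapoz → dehokgapoz) add the prefix de-.
So wilwivaz → dewilwivaz.

dewilwivaz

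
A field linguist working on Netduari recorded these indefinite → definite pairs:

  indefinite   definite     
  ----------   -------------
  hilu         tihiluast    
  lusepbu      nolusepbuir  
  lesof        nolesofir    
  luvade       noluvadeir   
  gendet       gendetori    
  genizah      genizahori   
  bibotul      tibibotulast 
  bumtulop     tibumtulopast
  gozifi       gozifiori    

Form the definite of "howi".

tihowiast

lusepbu and hilu both end in -u yet inflect differently (nolusepbuir, tihiluast), so the final letter is not what conditions the rule; the first letter is.
"howi" begins with h-. The one such stem in the data (hilu → tihiluast) adds ti- … -ast around the stem, so the same rule applies.
So howi → tihowiast.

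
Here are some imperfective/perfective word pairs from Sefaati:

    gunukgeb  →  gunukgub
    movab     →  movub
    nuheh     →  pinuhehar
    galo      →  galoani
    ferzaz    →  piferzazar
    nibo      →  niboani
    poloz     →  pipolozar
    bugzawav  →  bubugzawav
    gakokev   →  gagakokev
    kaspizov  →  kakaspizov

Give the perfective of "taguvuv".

tataguvuv

nibo and kaspizov both have last vowel 'o' yet inflect differently (niboani, kakaspizov), so the last vowel is not what conditions the rule; the final letter is.
"taguvuv" ends in -v. The stems ending in -v (bugzawav → bubugzawav, gakokev → gagakokev, kaspizov → kakaspizov) repeat the first consonant+vowel as a prefix.
The other patterns: stems ending in -o add -ani; stems ending in -b change the last vowel to 'u'; stems ending in -h or -z add pi- … -ar around the stem.
So taguvuv → tataguvuv.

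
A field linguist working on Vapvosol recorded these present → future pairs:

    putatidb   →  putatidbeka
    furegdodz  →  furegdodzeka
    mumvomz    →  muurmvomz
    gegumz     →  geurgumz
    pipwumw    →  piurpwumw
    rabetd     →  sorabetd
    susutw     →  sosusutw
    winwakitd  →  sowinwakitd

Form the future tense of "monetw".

somonetw

furegdodz and mumvomz both end in -z yet inflect differently (furegdodzeka, muurmvomz), so the final letter is not what conditions the rule; the second-to-last letter is.
"monetw" has second-to-last letter 't'. The stems whose second-to-last letter is 't' (rabetd → sorabetd, susutw → sosusutw, winwakitd → sowinwakitd) add the prefix so-.
So monetw → somonetw.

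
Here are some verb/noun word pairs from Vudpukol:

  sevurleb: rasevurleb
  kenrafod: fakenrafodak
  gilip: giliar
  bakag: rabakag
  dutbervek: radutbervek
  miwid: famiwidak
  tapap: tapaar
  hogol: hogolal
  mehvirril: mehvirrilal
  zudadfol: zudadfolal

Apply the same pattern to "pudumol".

pudumolal

"pudumol" ends in -l. The stems ending in -l (mehvirril → mehvirrilal, hogol → hogolal, zudadfol → zudadfolal) add -al.
So pudumol → pudumolal.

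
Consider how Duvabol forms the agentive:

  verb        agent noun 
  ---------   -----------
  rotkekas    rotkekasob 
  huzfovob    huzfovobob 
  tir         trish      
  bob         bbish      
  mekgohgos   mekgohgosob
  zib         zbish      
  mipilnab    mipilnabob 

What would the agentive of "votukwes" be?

votukwesob

mipilnab and bob both end in -b yet inflect differently (mipilnabob, bbish), so the final letter is not what conditions the rule; the number of vowels is.
"votukwes" has 3 vowels. The stems with 3 vowels (mipilnab → mipilnabob, rotkekas → rotkekasob, mekgohgos → mekgohgosob) add -ob.
The other pattern: stems with 1 vowel delete the last vowel and add -ish.
So votukwes → votukwesob.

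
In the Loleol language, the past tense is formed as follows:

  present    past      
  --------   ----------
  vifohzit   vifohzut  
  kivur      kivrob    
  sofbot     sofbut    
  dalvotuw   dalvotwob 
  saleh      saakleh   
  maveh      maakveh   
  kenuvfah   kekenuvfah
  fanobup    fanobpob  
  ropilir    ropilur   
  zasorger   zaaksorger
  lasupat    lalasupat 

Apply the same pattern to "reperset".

kenuvfah and saleh both end in -h yet inflect differently (kekenuvfah, saakleh), so the final letter is not what conditions the rule; the last vowel is.
"reperset" has last vowel 'e'. The stems whose last vowel is 'e' (saleh → saakleh, zasorger → zaaksorger, maveh → maakveh) insert -ak- after the first vowel.
The other patterns: stems whose last vowel is 'u' delete the last vowel and add -ob; stems whose last vowel is 'a' repeat the first consonant+vowel as a prefix; stems whose last vowel is 'i' or 'o' change the last vowel to 'u'.
So reperset → reakperset.

reakperset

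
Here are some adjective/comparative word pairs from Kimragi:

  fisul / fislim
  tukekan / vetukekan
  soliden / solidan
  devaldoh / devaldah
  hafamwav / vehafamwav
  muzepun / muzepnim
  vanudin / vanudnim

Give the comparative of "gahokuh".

tukekan and soliden both end in -n yet inflect differently (vetukekan, solidan), so the final letter is not what conditions the rule; the last vowel is.
"gahokuh" has last vowel 'u'. The stems whose last vowel is 'u' (muzepun → muzepnim, fisul → fislim) delete the last vowel and add -im.
So gahokuh → gahokhim.

gahokhim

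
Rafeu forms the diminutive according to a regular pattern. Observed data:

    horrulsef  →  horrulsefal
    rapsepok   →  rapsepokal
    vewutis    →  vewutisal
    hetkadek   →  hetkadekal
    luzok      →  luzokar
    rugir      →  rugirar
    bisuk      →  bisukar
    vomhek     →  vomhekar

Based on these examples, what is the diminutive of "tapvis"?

tapvisar

"tapvis" has 2 vowels. The stems with 2 vowels (luzok → luzokar, rugir → rugirar, bisuk → bisukar) add -ar.
The other pattern: stems with 3 vowels add -al.
So tapvis → tapvisar.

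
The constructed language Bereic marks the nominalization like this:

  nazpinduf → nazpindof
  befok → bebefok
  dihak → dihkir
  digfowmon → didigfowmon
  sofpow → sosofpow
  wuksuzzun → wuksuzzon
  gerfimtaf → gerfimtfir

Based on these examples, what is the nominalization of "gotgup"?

nazpinduf and gerfimtaf both end in -f yet inflect differently (nazpindof, gerfimtfir), so the final letter is not what conditions the rule; the last vowel is.
"gotgup" has last vowel 'u'. The stems whose last vowel is 'u' (nazpinduf → nazpindof, wuksuzzun → wuksuzzon) change the last vowel to 'o'.
The other patterns: stems whose last vowel is 'a' delete the last vowel and add -ir; stems whose last vowel is 'o' repeat the first consonant+vowel as a prefix.
So gotgup → gotgop.

gotgop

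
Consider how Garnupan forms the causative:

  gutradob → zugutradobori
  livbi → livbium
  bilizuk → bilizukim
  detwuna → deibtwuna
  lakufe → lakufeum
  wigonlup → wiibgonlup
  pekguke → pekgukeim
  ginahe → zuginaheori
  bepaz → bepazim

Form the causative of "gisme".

zugismeori

lakufe and pekguke both end in -e yet inflect differently (lakufeum, pekgukeim), so the final letter is not what conditions the rule; the first letter is.
"gisme" begins with g-. The stems beginning with g- (ginahe → zuginaheori, gutradob → zugutradobori) add zu- … -ori around the stem.
The other patterns: stems beginning with l- add -um; stems beginning with b- or p- add -im; stems beginning with d- or w- insert -ib- after the first vowel.
So gisme → zugismeori.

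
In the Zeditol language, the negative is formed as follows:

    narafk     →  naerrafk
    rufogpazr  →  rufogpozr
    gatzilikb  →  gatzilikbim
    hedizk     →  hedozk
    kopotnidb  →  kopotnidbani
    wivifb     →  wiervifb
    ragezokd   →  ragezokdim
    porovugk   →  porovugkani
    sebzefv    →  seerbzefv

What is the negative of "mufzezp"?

mufzozp

wivifb and gatzilikb both end in -b yet inflect differently (wiervifb, gatzilikbim), so the final letter is not what conditions the rule; the second-to-last letter is.
"mufzezp" has second-to-last letter 'z'. The stems whose second-to-last letter is 'z' (hedizk → hedozk, rufogpazr → rufogpozr) change the last vowel to 'o'.
So mufzezp → mufzozp.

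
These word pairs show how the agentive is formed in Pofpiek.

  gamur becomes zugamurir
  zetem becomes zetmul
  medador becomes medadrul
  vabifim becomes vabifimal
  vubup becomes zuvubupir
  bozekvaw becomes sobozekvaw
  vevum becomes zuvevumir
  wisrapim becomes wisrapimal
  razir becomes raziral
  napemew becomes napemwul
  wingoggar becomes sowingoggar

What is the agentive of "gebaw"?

gamur and wingoggar both end in -r yet inflect differently (zugamurir, sowingoggar), so the final letter is not what conditions the rule; the last vowel is.
"gebaw" has last vowel 'a'. The stems whose last vowel is 'a' (wingoggar → sowingoggar, bozekvaw → sobozekvaw) add the prefix so-.
The other patterns: stems whose last vowel is 'u' add zu- … -ir around the stem; stems whose last vowel is 'i' add -al; stems whose last vowel is 'e' or 'o' delete the last vowel and add -ul.
So gebaw → sogebaw.

sogebaw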